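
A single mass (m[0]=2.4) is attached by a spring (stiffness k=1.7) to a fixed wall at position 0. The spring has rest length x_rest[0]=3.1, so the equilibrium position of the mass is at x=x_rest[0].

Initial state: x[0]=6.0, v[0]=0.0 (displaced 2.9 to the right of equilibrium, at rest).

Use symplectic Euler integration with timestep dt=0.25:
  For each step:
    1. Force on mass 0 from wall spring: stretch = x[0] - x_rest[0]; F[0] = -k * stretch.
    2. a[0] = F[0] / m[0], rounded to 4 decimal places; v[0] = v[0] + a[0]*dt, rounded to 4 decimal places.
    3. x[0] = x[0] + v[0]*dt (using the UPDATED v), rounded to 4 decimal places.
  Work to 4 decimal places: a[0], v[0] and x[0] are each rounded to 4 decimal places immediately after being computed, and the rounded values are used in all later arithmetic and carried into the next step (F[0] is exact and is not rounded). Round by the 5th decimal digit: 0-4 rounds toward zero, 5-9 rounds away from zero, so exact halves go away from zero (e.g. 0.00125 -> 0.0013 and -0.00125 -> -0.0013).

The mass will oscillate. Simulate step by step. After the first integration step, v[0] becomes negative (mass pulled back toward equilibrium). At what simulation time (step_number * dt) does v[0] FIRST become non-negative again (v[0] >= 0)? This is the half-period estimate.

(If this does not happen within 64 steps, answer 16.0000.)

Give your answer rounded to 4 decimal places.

Answer: 3.7500

Derivation:
Step 0: x=[6.0000] v=[0.0000]
Step 1: x=[5.8716] v=[-0.5136]
Step 2: x=[5.6205] v=[-1.0044]
Step 3: x=[5.2578] v=[-1.4508]
Step 4: x=[4.7996] v=[-1.8329]
Step 5: x=[4.2661] v=[-2.1339]
Step 6: x=[3.6810] v=[-2.3404]
Step 7: x=[3.0702] v=[-2.4433]
Step 8: x=[2.4607] v=[-2.4380]
Step 9: x=[1.8795] v=[-2.3248]
Step 10: x=[1.3523] v=[-2.1087]
Step 11: x=[0.9025] v=[-1.7992]
Step 12: x=[0.5500] v=[-1.4101]
Step 13: x=[0.3104] v=[-0.9585]
Step 14: x=[0.1943] v=[-0.4645]
Step 15: x=[0.2068] v=[0.0501]
First v>=0 after going negative at step 15, time=3.7500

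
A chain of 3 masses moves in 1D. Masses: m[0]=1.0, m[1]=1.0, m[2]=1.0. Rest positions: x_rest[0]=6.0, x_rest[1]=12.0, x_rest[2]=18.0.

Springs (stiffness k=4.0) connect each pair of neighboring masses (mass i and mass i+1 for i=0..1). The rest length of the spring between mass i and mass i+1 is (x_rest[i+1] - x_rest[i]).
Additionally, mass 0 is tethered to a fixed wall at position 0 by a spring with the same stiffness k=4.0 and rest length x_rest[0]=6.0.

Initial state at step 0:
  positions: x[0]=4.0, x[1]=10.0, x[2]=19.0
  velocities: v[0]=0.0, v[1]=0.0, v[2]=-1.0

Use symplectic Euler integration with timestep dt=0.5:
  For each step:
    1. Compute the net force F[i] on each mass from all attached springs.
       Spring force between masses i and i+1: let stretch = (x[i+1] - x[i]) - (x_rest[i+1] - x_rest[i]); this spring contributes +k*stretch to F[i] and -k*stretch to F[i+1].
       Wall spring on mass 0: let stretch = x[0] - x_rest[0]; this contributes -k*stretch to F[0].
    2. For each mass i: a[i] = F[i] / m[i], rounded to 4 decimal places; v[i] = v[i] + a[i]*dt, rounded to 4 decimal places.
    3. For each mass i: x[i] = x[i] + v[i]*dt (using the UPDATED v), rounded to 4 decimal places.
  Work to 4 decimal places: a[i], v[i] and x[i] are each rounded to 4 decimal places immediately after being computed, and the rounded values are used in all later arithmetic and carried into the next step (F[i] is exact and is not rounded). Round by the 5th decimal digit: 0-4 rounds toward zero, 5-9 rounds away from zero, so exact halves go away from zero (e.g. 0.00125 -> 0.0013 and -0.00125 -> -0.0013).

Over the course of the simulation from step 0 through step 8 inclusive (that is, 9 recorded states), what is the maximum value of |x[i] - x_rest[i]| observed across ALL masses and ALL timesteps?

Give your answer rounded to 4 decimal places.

Step 0: x=[4.0000 10.0000 19.0000] v=[0.0000 0.0000 -1.0000]
Step 1: x=[6.0000 13.0000 15.5000] v=[4.0000 6.0000 -7.0000]
Step 2: x=[9.0000 11.5000 15.5000] v=[6.0000 -3.0000 0.0000]
Step 3: x=[5.5000 11.5000 17.5000] v=[-7.0000 0.0000 4.0000]
Step 4: x=[2.5000 11.5000 19.5000] v=[-6.0000 0.0000 4.0000]
Step 5: x=[6.0000 10.5000 19.5000] v=[7.0000 -2.0000 0.0000]
Step 6: x=[8.0000 14.0000 16.5000] v=[4.0000 7.0000 -6.0000]
Step 7: x=[8.0000 14.0000 17.0000] v=[0.0000 0.0000 1.0000]
Step 8: x=[6.0000 11.0000 20.5000] v=[-4.0000 -6.0000 7.0000]
Max displacement = 3.5000

Answer: 3.5000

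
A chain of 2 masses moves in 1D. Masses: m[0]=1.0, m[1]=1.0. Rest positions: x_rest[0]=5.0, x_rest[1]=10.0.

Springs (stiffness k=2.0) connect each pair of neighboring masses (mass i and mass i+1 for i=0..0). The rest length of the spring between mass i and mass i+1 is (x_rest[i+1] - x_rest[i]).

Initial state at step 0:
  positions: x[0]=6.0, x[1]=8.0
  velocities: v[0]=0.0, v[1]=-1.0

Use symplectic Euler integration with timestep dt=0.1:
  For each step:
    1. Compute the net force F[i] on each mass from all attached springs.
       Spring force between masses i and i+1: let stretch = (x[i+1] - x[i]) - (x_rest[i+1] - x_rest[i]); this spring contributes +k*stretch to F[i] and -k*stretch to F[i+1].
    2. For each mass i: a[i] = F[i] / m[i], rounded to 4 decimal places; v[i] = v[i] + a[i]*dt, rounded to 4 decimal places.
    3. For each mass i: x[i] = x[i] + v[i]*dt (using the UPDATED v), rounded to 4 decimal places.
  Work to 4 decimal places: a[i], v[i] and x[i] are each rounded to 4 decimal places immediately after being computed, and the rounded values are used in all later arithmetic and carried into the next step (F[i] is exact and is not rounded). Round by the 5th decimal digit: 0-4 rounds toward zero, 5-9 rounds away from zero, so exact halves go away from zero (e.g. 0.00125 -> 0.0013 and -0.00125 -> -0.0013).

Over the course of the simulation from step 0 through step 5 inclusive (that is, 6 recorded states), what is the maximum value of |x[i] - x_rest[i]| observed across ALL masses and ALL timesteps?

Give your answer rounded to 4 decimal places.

Answer: 2.0400

Derivation:
Step 0: x=[6.0000 8.0000] v=[0.0000 -1.0000]
Step 1: x=[5.9400 7.9600] v=[-0.6000 -0.4000]
Step 2: x=[5.8204 7.9796] v=[-1.1960 0.1960]
Step 3: x=[5.6440 8.0560] v=[-1.7642 0.7642]
Step 4: x=[5.4158 8.1842] v=[-2.2818 1.2818]
Step 5: x=[5.1430 8.3570] v=[-2.7281 1.7281]
Max displacement = 2.0400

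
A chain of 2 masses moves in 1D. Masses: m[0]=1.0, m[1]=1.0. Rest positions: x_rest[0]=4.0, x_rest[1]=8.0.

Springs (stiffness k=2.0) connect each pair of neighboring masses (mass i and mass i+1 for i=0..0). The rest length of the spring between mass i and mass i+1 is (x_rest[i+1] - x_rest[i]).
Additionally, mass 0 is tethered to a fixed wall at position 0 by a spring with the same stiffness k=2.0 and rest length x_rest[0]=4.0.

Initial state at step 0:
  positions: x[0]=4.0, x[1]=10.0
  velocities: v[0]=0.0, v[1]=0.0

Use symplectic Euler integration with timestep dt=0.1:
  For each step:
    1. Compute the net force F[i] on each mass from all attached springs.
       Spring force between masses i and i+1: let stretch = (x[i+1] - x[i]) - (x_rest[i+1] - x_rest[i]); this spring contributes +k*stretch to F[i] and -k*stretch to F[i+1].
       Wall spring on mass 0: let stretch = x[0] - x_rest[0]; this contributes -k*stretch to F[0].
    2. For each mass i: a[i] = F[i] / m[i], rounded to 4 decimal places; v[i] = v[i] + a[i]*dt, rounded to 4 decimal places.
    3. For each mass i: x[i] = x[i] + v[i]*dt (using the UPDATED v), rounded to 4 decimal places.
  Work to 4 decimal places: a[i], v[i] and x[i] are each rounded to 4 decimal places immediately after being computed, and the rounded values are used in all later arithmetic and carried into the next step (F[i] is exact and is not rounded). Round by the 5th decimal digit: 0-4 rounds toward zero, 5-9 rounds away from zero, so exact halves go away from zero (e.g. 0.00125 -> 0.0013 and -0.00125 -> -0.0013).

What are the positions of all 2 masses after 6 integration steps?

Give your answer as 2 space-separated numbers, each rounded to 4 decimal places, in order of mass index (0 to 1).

Step 0: x=[4.0000 10.0000] v=[0.0000 0.0000]
Step 1: x=[4.0400 9.9600] v=[0.4000 -0.4000]
Step 2: x=[4.1176 9.8816] v=[0.7760 -0.7840]
Step 3: x=[4.2281 9.7679] v=[1.1053 -1.1368]
Step 4: x=[4.3649 9.6234] v=[1.3676 -1.4448]
Step 5: x=[4.5195 9.4538] v=[1.5463 -1.6965]
Step 6: x=[4.6824 9.2655] v=[1.6293 -1.8834]

Answer: 4.6824 9.2655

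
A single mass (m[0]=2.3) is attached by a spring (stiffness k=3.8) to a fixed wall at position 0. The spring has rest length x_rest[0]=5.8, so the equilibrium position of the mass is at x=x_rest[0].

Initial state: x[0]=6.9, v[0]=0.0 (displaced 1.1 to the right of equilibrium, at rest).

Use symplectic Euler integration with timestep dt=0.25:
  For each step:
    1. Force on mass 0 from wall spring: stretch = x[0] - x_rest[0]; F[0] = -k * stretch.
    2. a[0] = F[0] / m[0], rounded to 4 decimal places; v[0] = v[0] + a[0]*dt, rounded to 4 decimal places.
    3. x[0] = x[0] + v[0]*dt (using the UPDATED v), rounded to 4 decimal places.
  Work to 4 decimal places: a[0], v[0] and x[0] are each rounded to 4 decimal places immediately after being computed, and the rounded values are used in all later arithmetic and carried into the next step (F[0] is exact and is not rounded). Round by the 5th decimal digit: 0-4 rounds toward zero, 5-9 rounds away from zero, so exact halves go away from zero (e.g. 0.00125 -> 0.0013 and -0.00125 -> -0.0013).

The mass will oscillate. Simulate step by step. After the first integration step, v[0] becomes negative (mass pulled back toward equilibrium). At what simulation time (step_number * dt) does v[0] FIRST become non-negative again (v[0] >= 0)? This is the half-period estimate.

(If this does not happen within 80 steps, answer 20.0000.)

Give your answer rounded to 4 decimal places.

Step 0: x=[6.9000] v=[0.0000]
Step 1: x=[6.7864] v=[-0.4544]
Step 2: x=[6.5710] v=[-0.8618]
Step 3: x=[6.2759] v=[-1.1803]
Step 4: x=[5.9317] v=[-1.3769]
Step 5: x=[5.5739] v=[-1.4313]
Step 6: x=[5.2394] v=[-1.3379]
Step 7: x=[4.9628] v=[-1.1064]
Step 8: x=[4.7727] v=[-0.7606]
Step 9: x=[4.6886] v=[-0.3363]
Step 10: x=[4.7193] v=[0.1228]
First v>=0 after going negative at step 10, time=2.5000

Answer: 2.5000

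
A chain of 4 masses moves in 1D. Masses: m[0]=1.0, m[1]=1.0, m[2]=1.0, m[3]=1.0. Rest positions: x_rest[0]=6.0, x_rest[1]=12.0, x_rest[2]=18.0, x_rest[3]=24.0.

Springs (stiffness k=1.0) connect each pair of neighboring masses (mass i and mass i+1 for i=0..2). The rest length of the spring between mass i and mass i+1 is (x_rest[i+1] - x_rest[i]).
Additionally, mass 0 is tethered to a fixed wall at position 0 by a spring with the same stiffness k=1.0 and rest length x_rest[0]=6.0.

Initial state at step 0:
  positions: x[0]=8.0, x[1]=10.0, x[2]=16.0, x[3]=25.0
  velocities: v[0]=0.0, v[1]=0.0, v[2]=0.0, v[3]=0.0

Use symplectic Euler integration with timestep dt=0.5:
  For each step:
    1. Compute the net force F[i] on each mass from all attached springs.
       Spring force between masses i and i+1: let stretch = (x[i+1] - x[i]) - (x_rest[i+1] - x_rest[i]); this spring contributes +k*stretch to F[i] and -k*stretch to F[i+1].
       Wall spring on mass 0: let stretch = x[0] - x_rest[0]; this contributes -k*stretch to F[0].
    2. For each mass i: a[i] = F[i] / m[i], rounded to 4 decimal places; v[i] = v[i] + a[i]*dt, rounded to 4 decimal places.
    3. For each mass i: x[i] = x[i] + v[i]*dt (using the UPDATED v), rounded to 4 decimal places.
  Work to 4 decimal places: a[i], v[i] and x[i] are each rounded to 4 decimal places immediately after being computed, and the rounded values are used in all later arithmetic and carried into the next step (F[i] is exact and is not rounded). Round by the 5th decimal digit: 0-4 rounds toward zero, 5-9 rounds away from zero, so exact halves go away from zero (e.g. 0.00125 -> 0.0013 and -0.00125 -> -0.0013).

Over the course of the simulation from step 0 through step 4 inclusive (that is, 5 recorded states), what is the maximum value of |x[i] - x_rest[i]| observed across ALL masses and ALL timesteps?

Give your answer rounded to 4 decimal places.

Step 0: x=[8.0000 10.0000 16.0000 25.0000] v=[0.0000 0.0000 0.0000 0.0000]
Step 1: x=[6.5000 11.0000 16.7500 24.2500] v=[-3.0000 2.0000 1.5000 -1.5000]
Step 2: x=[4.5000 12.3125 17.9375 23.1250] v=[-4.0000 2.6250 2.3750 -2.2500]
Step 3: x=[3.3281 13.0782 19.0157 22.2031] v=[-2.3438 1.5313 2.1563 -1.8438]
Step 4: x=[3.7617 12.8907 19.4064 21.9844] v=[0.8672 -0.3750 0.7813 -0.4375]
Max displacement = 2.6719

Answer: 2.6719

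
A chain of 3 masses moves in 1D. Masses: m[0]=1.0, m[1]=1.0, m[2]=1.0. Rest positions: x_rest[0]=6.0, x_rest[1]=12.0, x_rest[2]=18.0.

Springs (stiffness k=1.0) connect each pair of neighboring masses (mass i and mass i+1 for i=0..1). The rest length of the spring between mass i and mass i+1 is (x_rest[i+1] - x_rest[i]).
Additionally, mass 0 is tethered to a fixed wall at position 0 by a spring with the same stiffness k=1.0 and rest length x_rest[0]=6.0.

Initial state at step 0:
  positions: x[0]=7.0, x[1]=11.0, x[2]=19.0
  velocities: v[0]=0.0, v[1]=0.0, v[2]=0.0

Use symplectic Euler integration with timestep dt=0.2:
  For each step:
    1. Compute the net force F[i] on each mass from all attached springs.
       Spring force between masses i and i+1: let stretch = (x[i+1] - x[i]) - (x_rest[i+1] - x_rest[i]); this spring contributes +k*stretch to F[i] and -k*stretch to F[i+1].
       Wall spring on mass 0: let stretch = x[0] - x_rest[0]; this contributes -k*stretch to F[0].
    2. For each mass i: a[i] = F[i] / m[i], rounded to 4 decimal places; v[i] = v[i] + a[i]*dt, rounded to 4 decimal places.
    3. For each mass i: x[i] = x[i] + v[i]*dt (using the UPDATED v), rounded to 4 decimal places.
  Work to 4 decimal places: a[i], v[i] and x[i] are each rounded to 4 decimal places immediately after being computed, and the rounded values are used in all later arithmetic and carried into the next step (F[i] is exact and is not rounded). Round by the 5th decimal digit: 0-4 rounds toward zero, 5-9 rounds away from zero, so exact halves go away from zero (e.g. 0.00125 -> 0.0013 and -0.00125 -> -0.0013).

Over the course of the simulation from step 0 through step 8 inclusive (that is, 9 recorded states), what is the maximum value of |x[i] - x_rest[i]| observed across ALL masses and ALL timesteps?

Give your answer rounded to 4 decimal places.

Step 0: x=[7.0000 11.0000 19.0000] v=[0.0000 0.0000 0.0000]
Step 1: x=[6.8800 11.1600 18.9200] v=[-0.6000 0.8000 -0.4000]
Step 2: x=[6.6560 11.4592 18.7696] v=[-1.1200 1.4960 -0.7520]
Step 3: x=[6.3579 11.8587 18.5668] v=[-1.4906 1.9974 -1.0141]
Step 4: x=[6.0255 12.3065 18.3357] v=[-1.6620 2.2389 -1.1557]
Step 5: x=[5.7033 12.7442 18.1034] v=[-1.6109 2.1885 -1.1615]
Step 6: x=[5.4346 13.1146 17.8967] v=[-1.3434 1.8522 -1.0333]
Step 7: x=[5.2557 13.3691 17.7388] v=[-0.8943 1.2726 -0.7897]
Step 8: x=[5.1911 13.4739 17.6461] v=[-0.3228 0.5239 -0.4636]
Max displacement = 1.4739

Answer: 1.4739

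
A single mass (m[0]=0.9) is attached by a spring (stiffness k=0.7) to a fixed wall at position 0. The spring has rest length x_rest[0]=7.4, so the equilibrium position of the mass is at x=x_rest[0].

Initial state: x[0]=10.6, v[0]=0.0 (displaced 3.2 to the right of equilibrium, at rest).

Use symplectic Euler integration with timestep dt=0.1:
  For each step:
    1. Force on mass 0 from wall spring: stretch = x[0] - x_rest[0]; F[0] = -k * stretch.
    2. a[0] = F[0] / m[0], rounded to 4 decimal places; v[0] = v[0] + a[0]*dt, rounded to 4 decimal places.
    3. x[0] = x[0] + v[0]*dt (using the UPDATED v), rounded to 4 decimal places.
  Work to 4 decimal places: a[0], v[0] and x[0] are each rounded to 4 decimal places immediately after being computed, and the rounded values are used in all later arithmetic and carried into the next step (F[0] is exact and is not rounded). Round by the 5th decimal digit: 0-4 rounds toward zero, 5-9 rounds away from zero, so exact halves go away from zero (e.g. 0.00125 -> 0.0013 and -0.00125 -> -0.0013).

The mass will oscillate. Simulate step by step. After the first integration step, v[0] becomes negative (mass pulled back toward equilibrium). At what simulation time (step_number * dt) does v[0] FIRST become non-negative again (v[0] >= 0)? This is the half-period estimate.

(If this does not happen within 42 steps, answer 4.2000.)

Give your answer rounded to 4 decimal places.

Answer: 3.6000

Derivation:
Step 0: x=[10.6000] v=[0.0000]
Step 1: x=[10.5751] v=[-0.2489]
Step 2: x=[10.5255] v=[-0.4959]
Step 3: x=[10.4516] v=[-0.7390]
Step 4: x=[10.3540] v=[-0.9764]
Step 5: x=[10.2334] v=[-1.2062]
Step 6: x=[10.0907] v=[-1.4266]
Step 7: x=[9.9271] v=[-1.6359]
Step 8: x=[9.7439] v=[-1.8325]
Step 9: x=[9.5424] v=[-2.0148]
Step 10: x=[9.3243] v=[-2.1814]
Step 11: x=[9.0912] v=[-2.3311]
Step 12: x=[8.8449] v=[-2.4626]
Step 13: x=[8.5874] v=[-2.5750]
Step 14: x=[8.3207] v=[-2.6674]
Step 15: x=[8.0468] v=[-2.7390]
Step 16: x=[7.7679] v=[-2.7893]
Step 17: x=[7.4861] v=[-2.8179]
Step 18: x=[7.2036] v=[-2.8246]
Step 19: x=[6.9227] v=[-2.8093]
Step 20: x=[6.6455] v=[-2.7722]
Step 21: x=[6.3742] v=[-2.7135]
Step 22: x=[6.1108] v=[-2.6337]
Step 23: x=[5.8575] v=[-2.5334]
Step 24: x=[5.6162] v=[-2.4134]
Step 25: x=[5.3887] v=[-2.2747]
Step 26: x=[5.1769] v=[-2.1183]
Step 27: x=[4.9824] v=[-1.9454]
Step 28: x=[4.8067] v=[-1.7574]
Step 29: x=[4.6511] v=[-1.5557]
Step 30: x=[4.5169] v=[-1.3419]
Step 31: x=[4.4051] v=[-1.1177]
Step 32: x=[4.3166] v=[-0.8848]
Step 33: x=[4.2521] v=[-0.6450]
Step 34: x=[4.2121] v=[-0.4002]
Step 35: x=[4.1969] v=[-0.1523]
Step 36: x=[4.2066] v=[0.0968]
First v>=0 after going negative at step 36, time=3.6000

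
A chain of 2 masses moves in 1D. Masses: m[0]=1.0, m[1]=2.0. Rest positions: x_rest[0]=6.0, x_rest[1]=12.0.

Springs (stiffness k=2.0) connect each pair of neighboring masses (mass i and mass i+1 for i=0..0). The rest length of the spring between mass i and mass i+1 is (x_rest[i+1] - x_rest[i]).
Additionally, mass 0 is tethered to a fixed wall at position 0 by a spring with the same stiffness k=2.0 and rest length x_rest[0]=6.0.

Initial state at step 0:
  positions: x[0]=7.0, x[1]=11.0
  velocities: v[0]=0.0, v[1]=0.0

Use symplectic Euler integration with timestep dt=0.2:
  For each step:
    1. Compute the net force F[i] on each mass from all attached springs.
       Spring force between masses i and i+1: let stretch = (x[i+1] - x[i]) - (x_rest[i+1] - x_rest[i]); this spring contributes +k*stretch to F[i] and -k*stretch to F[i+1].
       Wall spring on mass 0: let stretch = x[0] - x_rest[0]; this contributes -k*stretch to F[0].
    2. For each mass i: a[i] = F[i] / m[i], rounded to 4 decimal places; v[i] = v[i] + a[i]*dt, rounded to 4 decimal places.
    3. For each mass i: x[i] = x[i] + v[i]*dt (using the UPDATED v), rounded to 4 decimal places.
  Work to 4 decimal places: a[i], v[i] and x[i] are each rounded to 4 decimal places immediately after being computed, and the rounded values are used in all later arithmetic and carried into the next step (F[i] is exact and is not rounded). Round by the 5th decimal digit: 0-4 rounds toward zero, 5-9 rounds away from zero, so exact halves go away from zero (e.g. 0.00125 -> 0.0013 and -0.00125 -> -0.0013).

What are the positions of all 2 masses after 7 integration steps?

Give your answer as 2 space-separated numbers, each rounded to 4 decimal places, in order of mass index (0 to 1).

Answer: 4.4338 12.0467

Derivation:
Step 0: x=[7.0000 11.0000] v=[0.0000 0.0000]
Step 1: x=[6.7600 11.0800] v=[-1.2000 0.4000]
Step 2: x=[6.3248 11.2272] v=[-2.1760 0.7360]
Step 3: x=[5.7758 11.4183] v=[-2.7450 0.9555]
Step 4: x=[5.2161 11.6237] v=[-2.7983 1.0270]
Step 5: x=[4.7518 11.8128] v=[-2.3217 0.9455]
Step 6: x=[4.4722 11.9595] v=[-1.3980 0.7333]
Step 7: x=[4.4338 12.0467] v=[-0.1920 0.4358]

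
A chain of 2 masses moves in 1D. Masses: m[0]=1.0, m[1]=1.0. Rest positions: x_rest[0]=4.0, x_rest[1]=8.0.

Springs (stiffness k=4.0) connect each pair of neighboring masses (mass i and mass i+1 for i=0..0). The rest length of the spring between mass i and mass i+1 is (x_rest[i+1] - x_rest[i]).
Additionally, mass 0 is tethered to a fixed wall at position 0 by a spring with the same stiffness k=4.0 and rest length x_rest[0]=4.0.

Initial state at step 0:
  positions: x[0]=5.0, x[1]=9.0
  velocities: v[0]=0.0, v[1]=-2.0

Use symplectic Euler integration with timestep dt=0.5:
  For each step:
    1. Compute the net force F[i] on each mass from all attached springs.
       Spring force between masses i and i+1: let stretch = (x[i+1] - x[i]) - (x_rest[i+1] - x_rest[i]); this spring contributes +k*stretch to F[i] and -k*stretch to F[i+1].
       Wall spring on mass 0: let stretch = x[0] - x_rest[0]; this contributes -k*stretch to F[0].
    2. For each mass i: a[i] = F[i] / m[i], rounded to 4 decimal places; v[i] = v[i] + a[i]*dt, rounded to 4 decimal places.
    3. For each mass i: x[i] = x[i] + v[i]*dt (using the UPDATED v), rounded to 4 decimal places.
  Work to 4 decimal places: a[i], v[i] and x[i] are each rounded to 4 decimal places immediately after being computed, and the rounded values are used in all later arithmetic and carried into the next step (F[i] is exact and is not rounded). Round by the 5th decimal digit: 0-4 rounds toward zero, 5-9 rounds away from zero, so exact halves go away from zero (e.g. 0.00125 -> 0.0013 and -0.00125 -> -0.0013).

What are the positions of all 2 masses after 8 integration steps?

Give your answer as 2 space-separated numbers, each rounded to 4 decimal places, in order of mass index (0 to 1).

Answer: 5.0000 10.0000

Derivation:
Step 0: x=[5.0000 9.0000] v=[0.0000 -2.0000]
Step 1: x=[4.0000 8.0000] v=[-2.0000 -2.0000]
Step 2: x=[3.0000 7.0000] v=[-2.0000 -2.0000]
Step 3: x=[3.0000 6.0000] v=[0.0000 -2.0000]
Step 4: x=[3.0000 6.0000] v=[0.0000 0.0000]
Step 5: x=[3.0000 7.0000] v=[0.0000 2.0000]
Step 6: x=[4.0000 8.0000] v=[2.0000 2.0000]
Step 7: x=[5.0000 9.0000] v=[2.0000 2.0000]
Step 8: x=[5.0000 10.0000] v=[0.0000 2.0000]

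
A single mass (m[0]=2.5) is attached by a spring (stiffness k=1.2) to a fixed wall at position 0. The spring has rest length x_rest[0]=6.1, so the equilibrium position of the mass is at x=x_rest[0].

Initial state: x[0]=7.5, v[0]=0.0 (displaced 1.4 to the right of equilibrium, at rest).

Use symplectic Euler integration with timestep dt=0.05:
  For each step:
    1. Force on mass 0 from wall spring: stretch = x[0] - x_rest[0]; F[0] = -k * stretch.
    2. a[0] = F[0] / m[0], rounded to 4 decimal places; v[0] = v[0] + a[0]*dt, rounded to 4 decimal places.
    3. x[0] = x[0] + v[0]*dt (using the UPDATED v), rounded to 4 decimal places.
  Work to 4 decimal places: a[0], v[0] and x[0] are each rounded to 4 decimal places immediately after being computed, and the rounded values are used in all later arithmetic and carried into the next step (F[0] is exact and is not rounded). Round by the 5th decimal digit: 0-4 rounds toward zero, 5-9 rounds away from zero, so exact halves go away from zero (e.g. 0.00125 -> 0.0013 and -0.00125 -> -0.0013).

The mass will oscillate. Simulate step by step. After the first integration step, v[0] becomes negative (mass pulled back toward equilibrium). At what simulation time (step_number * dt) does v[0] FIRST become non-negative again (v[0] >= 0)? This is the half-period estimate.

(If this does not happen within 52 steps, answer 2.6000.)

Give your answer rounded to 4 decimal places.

Step 0: x=[7.5000] v=[0.0000]
Step 1: x=[7.4983] v=[-0.0336]
Step 2: x=[7.4949] v=[-0.0672]
Step 3: x=[7.4899] v=[-0.1007]
Step 4: x=[7.4832] v=[-0.1341]
Step 5: x=[7.4748] v=[-0.1673]
Step 6: x=[7.4648] v=[-0.2003]
Step 7: x=[7.4531] v=[-0.2331]
Step 8: x=[7.4398] v=[-0.2656]
Step 9: x=[7.4249] v=[-0.2978]
Step 10: x=[7.4084] v=[-0.3296]
Step 11: x=[7.3904] v=[-0.3610]
Step 12: x=[7.3708] v=[-0.3920]
Step 13: x=[7.3497] v=[-0.4225]
Step 14: x=[7.3271] v=[-0.4525]
Step 15: x=[7.3030] v=[-0.4820]
Step 16: x=[7.2775] v=[-0.5109]
Step 17: x=[7.2505] v=[-0.5392]
Step 18: x=[7.2222] v=[-0.5668]
Step 19: x=[7.1925] v=[-0.5937]
Step 20: x=[7.1615] v=[-0.6199]
Step 21: x=[7.1292] v=[-0.6454]
Step 22: x=[7.0957] v=[-0.6701]
Step 23: x=[7.0610] v=[-0.6940]
Step 24: x=[7.0251] v=[-0.7171]
Step 25: x=[6.9881] v=[-0.7393]
Step 26: x=[6.9501] v=[-0.7606]
Step 27: x=[6.9111] v=[-0.7810]
Step 28: x=[6.8711] v=[-0.8005]
Step 29: x=[6.8302] v=[-0.8190]
Step 30: x=[6.7884] v=[-0.8365]
Step 31: x=[6.7458] v=[-0.8530]
Step 32: x=[6.7024] v=[-0.8685]
Step 33: x=[6.6583] v=[-0.8830]
Step 34: x=[6.6135] v=[-0.8964]
Step 35: x=[6.5681] v=[-0.9087]
Step 36: x=[6.5221] v=[-0.9199]
Step 37: x=[6.4756] v=[-0.9300]
Step 38: x=[6.4287] v=[-0.9390]
Step 39: x=[6.3814] v=[-0.9469]
Step 40: x=[6.3337] v=[-0.9537]
Step 41: x=[6.2857] v=[-0.9593]
Step 42: x=[6.2375] v=[-0.9638]
Step 43: x=[6.1891] v=[-0.9671]
Step 44: x=[6.1406] v=[-0.9692]
Step 45: x=[6.0921] v=[-0.9702]
Step 46: x=[6.0436] v=[-0.9700]
Step 47: x=[5.9952] v=[-0.9686]
Step 48: x=[5.9469] v=[-0.9661]
Step 49: x=[5.8988] v=[-0.9624]
Step 50: x=[5.8509] v=[-0.9576]
Step 51: x=[5.8033] v=[-0.9516]
Step 52: x=[5.7561] v=[-0.9445]
v[0] did not become non-negative within 52 steps; using fallback time=2.6000

Answer: 2.6000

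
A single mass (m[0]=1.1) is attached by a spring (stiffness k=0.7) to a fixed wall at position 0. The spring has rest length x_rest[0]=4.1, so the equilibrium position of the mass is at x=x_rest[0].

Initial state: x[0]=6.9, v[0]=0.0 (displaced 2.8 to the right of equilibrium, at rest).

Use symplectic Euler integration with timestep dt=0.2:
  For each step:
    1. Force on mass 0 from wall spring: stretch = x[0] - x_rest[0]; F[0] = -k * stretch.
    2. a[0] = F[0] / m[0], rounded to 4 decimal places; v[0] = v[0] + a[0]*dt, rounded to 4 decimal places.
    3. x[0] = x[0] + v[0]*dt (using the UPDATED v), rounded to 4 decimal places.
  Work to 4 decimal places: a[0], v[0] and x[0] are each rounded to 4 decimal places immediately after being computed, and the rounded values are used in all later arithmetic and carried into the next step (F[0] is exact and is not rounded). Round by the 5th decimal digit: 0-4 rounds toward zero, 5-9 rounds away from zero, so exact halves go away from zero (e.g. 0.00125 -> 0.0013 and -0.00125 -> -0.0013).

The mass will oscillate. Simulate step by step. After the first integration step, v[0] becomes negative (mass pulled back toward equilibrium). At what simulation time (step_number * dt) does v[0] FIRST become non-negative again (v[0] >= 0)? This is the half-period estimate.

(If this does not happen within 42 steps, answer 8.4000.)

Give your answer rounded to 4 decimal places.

Answer: 4.0000

Derivation:
Step 0: x=[6.9000] v=[0.0000]
Step 1: x=[6.8287] v=[-0.3564]
Step 2: x=[6.6880] v=[-0.7037]
Step 3: x=[6.4814] v=[-1.0331]
Step 4: x=[6.2142] v=[-1.3362]
Step 5: x=[5.8931] v=[-1.6053]
Step 6: x=[5.5264] v=[-1.8335]
Step 7: x=[5.1234] v=[-2.0150]
Step 8: x=[4.6943] v=[-2.1453]
Step 9: x=[4.2501] v=[-2.2209]
Step 10: x=[3.8021] v=[-2.2400]
Step 11: x=[3.3617] v=[-2.2021]
Step 12: x=[2.9401] v=[-2.1081]
Step 13: x=[2.5480] v=[-1.9605]
Step 14: x=[2.1954] v=[-1.7630]
Step 15: x=[1.8913] v=[-1.5206]
Step 16: x=[1.6434] v=[-1.2395]
Step 17: x=[1.4580] v=[-0.9268]
Step 18: x=[1.3399] v=[-0.5905]
Step 19: x=[1.2921] v=[-0.2392]
Step 20: x=[1.3157] v=[0.1182]
First v>=0 after going negative at step 20, time=4.0000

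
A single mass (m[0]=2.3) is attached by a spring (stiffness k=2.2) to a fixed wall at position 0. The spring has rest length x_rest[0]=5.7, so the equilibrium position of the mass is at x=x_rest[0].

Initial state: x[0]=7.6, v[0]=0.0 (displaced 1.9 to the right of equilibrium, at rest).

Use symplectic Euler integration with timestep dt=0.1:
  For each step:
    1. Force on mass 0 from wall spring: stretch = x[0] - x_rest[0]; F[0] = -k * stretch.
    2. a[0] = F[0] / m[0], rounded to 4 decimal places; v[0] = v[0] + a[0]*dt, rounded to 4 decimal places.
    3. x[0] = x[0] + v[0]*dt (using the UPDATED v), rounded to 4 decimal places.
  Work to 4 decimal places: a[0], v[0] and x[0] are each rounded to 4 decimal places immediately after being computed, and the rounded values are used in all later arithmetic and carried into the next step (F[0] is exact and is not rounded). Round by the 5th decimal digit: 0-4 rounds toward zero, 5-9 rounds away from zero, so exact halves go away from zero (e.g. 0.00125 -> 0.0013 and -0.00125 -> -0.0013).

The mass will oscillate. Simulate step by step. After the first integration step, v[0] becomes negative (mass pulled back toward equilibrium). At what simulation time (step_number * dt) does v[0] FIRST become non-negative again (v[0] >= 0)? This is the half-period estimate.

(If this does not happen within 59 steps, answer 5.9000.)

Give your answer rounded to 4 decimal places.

Step 0: x=[7.6000] v=[0.0000]
Step 1: x=[7.5818] v=[-0.1817]
Step 2: x=[7.5456] v=[-0.3617]
Step 3: x=[7.4918] v=[-0.5382]
Step 4: x=[7.4208] v=[-0.7096]
Step 5: x=[7.3334] v=[-0.8742]
Step 6: x=[7.2304] v=[-1.0304]
Step 7: x=[7.1127] v=[-1.1768]
Step 8: x=[6.9815] v=[-1.3119]
Step 9: x=[6.8381] v=[-1.4345]
Step 10: x=[6.6838] v=[-1.5434]
Step 11: x=[6.5201] v=[-1.6375]
Step 12: x=[6.3485] v=[-1.7159]
Step 13: x=[6.1707] v=[-1.7779]
Step 14: x=[5.9884] v=[-1.8229]
Step 15: x=[5.8034] v=[-1.8505]
Step 16: x=[5.6174] v=[-1.8604]
Step 17: x=[5.4322] v=[-1.8525]
Step 18: x=[5.2495] v=[-1.8269]
Step 19: x=[5.0711] v=[-1.7838]
Step 20: x=[4.8987] v=[-1.7236]
Step 21: x=[4.7340] v=[-1.6470]
Step 22: x=[4.5785] v=[-1.5546]
Step 23: x=[4.4338] v=[-1.4473]
Step 24: x=[4.3012] v=[-1.3262]
Step 25: x=[4.1820] v=[-1.1924]
Step 26: x=[4.0773] v=[-1.0472]
Step 27: x=[3.9881] v=[-0.8920]
Step 28: x=[3.9153] v=[-0.7283]
Step 29: x=[3.8595] v=[-0.5576]
Step 30: x=[3.8213] v=[-0.3816]
Step 31: x=[3.8011] v=[-0.2019]
Step 32: x=[3.7991] v=[-0.0203]
Step 33: x=[3.8153] v=[0.1615]
First v>=0 after going negative at step 33, time=3.3000

Answer: 3.3000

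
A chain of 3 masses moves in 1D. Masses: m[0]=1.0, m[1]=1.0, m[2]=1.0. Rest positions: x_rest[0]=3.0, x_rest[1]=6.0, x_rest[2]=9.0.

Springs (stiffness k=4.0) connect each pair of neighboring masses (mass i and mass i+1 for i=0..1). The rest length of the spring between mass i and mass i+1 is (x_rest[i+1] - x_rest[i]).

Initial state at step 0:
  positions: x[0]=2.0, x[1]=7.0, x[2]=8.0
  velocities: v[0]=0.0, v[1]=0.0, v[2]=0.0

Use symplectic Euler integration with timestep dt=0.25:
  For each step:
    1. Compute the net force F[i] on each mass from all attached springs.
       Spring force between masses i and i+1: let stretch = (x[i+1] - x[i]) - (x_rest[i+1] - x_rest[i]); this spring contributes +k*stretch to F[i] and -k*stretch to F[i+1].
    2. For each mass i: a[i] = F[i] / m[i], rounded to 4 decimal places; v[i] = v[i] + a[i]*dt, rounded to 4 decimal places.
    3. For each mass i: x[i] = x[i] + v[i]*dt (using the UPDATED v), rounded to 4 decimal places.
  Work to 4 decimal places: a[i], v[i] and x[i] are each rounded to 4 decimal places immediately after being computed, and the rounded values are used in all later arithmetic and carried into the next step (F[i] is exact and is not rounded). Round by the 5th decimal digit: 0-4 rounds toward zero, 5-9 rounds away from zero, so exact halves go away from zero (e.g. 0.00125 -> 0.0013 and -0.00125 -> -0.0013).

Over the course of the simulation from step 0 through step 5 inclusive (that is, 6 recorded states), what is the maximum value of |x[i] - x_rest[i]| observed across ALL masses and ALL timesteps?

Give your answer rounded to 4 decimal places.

Step 0: x=[2.0000 7.0000 8.0000] v=[0.0000 0.0000 0.0000]
Step 1: x=[2.5000 6.0000 8.5000] v=[2.0000 -4.0000 2.0000]
Step 2: x=[3.1250 4.7500 9.1250] v=[2.5000 -5.0000 2.5000]
Step 3: x=[3.4063 4.1875 9.4063] v=[1.1250 -2.2500 1.1250]
Step 4: x=[3.1329 4.7344 9.1329] v=[-1.0938 2.1876 -1.0938]
Step 5: x=[2.5098 5.9806 8.5098] v=[-2.4923 4.9846 -2.4923]
Max displacement = 1.8125

Answer: 1.8125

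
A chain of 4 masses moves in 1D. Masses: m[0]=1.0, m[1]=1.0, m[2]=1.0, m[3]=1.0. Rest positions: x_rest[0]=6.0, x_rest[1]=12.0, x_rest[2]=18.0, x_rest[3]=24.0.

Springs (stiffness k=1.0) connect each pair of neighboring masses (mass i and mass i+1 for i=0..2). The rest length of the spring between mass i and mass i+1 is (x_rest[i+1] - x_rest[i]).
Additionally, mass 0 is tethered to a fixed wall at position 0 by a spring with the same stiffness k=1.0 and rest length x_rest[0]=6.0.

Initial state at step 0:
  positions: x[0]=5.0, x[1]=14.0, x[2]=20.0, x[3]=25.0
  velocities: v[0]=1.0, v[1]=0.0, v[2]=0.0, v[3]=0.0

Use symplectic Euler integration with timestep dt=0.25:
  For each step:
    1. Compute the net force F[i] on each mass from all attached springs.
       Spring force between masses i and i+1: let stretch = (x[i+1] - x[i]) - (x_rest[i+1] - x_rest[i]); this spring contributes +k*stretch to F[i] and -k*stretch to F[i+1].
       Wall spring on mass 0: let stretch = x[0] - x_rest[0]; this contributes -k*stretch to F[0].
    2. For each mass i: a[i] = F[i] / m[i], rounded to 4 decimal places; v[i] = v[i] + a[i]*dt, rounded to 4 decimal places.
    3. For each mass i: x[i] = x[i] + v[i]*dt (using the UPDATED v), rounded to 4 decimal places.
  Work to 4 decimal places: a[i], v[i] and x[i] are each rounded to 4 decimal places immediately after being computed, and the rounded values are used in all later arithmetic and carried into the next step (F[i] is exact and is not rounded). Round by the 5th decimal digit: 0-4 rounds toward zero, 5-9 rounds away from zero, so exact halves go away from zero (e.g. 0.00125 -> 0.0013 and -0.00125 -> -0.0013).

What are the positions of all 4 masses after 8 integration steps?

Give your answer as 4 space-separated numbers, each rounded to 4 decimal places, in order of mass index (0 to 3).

Answer: 8.2134 12.5771 18.4219 25.8763

Derivation:
Step 0: x=[5.0000 14.0000 20.0000 25.0000] v=[1.0000 0.0000 0.0000 0.0000]
Step 1: x=[5.5000 13.8125 19.9375 25.0625] v=[2.0000 -0.7500 -0.2500 0.2500]
Step 2: x=[6.1758 13.4883 19.8125 25.1797] v=[2.7031 -1.2969 -0.5000 0.4688]
Step 3: x=[6.9226 13.1023 19.6277 25.3365] v=[2.9873 -1.5440 -0.7393 0.6270]
Step 4: x=[7.6230 12.7379 19.3918 25.5115] v=[2.8016 -1.4576 -0.9435 0.6998]
Step 5: x=[8.1667 12.4697 19.1225 25.6790] v=[2.1746 -1.0729 -1.0771 0.6699]
Step 6: x=[8.4689 12.3483 18.8472 25.8117] v=[1.2087 -0.4855 -1.1012 0.5308]
Step 7: x=[8.4842 12.3907 18.6010 25.8841] v=[0.0613 0.1694 -0.9848 0.2897]
Step 8: x=[8.2134 12.5771 18.4219 25.8763] v=[-1.0831 0.7454 -0.7166 -0.0311]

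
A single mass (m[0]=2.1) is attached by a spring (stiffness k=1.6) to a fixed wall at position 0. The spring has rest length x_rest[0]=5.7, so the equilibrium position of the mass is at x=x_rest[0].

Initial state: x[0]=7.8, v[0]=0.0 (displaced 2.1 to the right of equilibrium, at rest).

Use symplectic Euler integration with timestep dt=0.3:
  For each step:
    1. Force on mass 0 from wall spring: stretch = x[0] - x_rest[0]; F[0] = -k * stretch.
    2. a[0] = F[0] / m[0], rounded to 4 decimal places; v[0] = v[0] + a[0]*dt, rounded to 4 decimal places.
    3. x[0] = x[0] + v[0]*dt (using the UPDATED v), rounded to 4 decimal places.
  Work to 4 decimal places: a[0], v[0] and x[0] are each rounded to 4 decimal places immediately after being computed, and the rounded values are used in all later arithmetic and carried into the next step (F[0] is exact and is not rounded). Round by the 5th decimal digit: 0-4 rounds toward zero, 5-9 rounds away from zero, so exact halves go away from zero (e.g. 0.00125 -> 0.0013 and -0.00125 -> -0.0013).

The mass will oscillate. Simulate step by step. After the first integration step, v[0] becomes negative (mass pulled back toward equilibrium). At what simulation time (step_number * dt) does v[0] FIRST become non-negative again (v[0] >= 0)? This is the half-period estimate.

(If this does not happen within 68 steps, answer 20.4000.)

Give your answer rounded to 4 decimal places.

Step 0: x=[7.8000] v=[0.0000]
Step 1: x=[7.6560] v=[-0.4800]
Step 2: x=[7.3779] v=[-0.9271]
Step 3: x=[6.9847] v=[-1.3106]
Step 4: x=[6.5034] v=[-1.6042]
Step 5: x=[5.9671] v=[-1.7878]
Step 6: x=[5.4124] v=[-1.8489]
Step 7: x=[4.8774] v=[-1.7832]
Step 8: x=[4.3988] v=[-1.5952]
Step 9: x=[4.0095] v=[-1.2978]
Step 10: x=[3.7361] v=[-0.9114]
Step 11: x=[3.5974] v=[-0.4625]
Step 12: x=[3.6028] v=[0.0181]
First v>=0 after going negative at step 12, time=3.6000

Answer: 3.6000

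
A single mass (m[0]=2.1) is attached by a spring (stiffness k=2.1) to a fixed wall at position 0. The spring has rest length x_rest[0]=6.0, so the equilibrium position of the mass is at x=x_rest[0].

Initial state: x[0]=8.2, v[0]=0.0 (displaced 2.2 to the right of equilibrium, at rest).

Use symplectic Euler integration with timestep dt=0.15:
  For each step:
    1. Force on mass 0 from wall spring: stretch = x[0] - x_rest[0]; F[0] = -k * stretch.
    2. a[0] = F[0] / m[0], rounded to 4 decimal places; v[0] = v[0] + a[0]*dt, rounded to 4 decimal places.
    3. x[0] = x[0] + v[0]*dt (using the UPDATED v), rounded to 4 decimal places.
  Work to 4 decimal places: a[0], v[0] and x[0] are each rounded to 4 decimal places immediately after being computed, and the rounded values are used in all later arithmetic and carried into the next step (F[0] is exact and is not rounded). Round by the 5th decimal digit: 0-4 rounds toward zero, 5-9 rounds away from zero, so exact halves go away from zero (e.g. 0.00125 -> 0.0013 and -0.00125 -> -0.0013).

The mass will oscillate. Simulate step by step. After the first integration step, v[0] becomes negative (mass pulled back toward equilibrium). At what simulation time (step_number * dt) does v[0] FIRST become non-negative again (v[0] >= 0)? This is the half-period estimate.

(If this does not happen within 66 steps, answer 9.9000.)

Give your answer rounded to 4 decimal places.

Step 0: x=[8.2000] v=[0.0000]
Step 1: x=[8.1505] v=[-0.3300]
Step 2: x=[8.0526] v=[-0.6526]
Step 3: x=[7.9085] v=[-0.9605]
Step 4: x=[7.7215] v=[-1.2468]
Step 5: x=[7.4958] v=[-1.5050]
Step 6: x=[7.2364] v=[-1.7294]
Step 7: x=[6.9492] v=[-1.9149]
Step 8: x=[6.6406] v=[-2.0573]
Step 9: x=[6.3176] v=[-2.1534]
Step 10: x=[5.9875] v=[-2.2010]
Step 11: x=[5.6576] v=[-2.1991]
Step 12: x=[5.3354] v=[-2.1477]
Step 13: x=[5.0282] v=[-2.0480]
Step 14: x=[4.7429] v=[-1.9022]
Step 15: x=[4.4859] v=[-1.7136]
Step 16: x=[4.2629] v=[-1.4865]
Step 17: x=[4.0790] v=[-1.2259]
Step 18: x=[3.9383] v=[-0.9378]
Step 19: x=[3.8440] v=[-0.6285]
Step 20: x=[3.7982] v=[-0.3051]
Step 21: x=[3.8020] v=[0.0252]
First v>=0 after going negative at step 21, time=3.1500

Answer: 3.1500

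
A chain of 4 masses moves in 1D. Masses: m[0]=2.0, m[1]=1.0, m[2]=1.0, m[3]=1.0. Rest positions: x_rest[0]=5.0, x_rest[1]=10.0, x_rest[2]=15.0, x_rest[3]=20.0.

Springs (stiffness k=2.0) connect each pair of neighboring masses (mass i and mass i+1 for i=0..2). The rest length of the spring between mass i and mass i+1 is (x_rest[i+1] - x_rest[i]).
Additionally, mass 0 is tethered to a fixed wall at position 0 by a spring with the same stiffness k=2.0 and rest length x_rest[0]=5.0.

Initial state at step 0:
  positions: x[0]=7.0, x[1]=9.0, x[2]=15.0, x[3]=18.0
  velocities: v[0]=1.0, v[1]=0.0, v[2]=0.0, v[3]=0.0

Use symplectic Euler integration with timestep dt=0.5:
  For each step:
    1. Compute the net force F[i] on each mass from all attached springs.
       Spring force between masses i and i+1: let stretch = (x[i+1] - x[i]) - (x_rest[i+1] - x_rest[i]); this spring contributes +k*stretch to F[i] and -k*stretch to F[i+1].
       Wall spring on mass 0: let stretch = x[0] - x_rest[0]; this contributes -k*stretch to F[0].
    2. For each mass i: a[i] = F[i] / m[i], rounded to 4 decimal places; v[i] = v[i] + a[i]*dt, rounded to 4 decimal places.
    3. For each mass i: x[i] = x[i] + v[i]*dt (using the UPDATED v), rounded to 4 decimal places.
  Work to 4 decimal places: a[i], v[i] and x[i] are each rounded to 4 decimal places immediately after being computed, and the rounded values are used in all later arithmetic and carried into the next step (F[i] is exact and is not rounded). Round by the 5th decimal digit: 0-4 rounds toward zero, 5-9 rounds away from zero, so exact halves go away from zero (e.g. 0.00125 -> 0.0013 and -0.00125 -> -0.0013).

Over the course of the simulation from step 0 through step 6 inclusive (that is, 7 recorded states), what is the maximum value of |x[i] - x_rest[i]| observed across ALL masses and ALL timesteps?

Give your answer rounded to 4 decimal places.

Answer: 3.0196

Derivation:
Step 0: x=[7.0000 9.0000 15.0000 18.0000] v=[1.0000 0.0000 0.0000 0.0000]
Step 1: x=[6.2500 11.0000 13.5000 19.0000] v=[-1.5000 4.0000 -3.0000 2.0000]
Step 2: x=[5.1250 11.8750 13.5000 19.7500] v=[-2.2500 1.7500 0.0000 1.5000]
Step 3: x=[4.4063 10.1875 15.8125 19.8750] v=[-1.4375 -3.3750 4.6250 0.2500]
Step 4: x=[4.0313 8.4219 17.3438 20.4688] v=[-0.7501 -3.5312 3.0625 1.1875]
Step 5: x=[3.7461 8.9220 15.9766 22.0001] v=[-0.5705 1.0001 -2.7344 3.0625]
Step 6: x=[3.8183 10.3614 14.0939 23.0196] v=[0.1444 2.8788 -3.7655 2.0390]
Max displacement = 3.0196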